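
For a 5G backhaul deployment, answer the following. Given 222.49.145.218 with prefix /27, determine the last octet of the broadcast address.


Given: IP = 222.49.145.218, prefix = /27
Host bits = 32 - 27 = 5
Network last octet = 218 AND mask = 192
Host part size = 2^5 - 1 = 31
Broadcast last octet = 192 OR 31 = 223

223


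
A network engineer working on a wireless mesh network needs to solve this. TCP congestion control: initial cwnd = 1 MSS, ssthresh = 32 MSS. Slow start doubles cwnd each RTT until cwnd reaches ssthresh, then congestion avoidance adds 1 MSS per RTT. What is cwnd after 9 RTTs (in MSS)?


RTT 0: cwnd = 1 MSS (initial)
RTT 1: cwnd = 2 MSS (slow start, doubled)
RTT 2: cwnd = 4 MSS (slow start, doubled)
RTT 3: cwnd = 8 MSS (slow start, doubled)
RTT 4: cwnd = 16 MSS (slow start, doubled)
RTT 5: cwnd = 32 MSS (slow start, doubled)
RTT 6: cwnd = 33 MSS (congestion avoidance, +1)
RTT 7: cwnd = 34 MSS (congestion avoidance, +1)
RTT 8: cwnd = 35 MSS (congestion avoidance, +1)
RTT 9: cwnd = 36 MSS (congestion avoidance, +1)

36


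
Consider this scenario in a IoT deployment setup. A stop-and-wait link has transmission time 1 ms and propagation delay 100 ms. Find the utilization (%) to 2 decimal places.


Given: Ttrans = 1 ms, Tprop = 100 ms
RTT = 2 * Tprop = 2 * 100 = 200 ms
U = Ttrans / (Ttrans + RTT)
U = 1 / (1 + 200)
U = 1 / 201 = 0.004975
U% = 0.50%

0.50


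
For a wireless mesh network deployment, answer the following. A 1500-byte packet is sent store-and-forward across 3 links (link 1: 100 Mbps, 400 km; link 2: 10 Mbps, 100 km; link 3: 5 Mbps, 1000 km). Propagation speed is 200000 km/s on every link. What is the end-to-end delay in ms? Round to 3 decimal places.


Packet = 1500 bytes = 12000 bits. Store-and-forward: sum (t_trans + t_prop) per link.
Link 1: t_trans = 12000/(100*10^6) s = 0.1200 ms; t_prop = 400/200000 s = 2.0000 ms; subtotal = 2.1200 ms
Link 2: t_trans = 12000/(10*10^6) s = 1.2000 ms; t_prop = 100/200000 s = 0.5000 ms; subtotal = 1.7000 ms
Link 3: t_trans = 12000/(5*10^6) s = 2.4000 ms; t_prop = 1000/200000 s = 5.0000 ms; subtotal = 7.4000 ms
End-to-end = 2.1200 + 1.7000 + 7.4000 = 11.2200 ms -> 11.220 ms (3 dp)

11.220


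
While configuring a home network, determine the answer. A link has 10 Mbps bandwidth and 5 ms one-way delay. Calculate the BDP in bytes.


Given: bandwidth = 10 Mbps, delay = 5 ms
BDP in bits = 10 * 10^6 * 5 / 1000
BDP in bits = 50000
BDP in bytes = 50000 / 8 = 6250

6250


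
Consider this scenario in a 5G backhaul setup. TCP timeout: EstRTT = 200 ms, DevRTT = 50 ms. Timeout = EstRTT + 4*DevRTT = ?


Given: EstRTT = 200 ms, DevRTT = 50 ms
Timeout = EstRTT + 4 * DevRTT
4 * DevRTT = 4 * 50 = 200
Timeout = 200 + 200 = 400 ms

400


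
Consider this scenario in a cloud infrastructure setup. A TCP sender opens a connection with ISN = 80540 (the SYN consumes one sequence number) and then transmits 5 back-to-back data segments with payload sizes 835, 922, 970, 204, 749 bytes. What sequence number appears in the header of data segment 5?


The SYN occupies sequence number ISN = 80540, so the first data byte is ISN + 1 = 80541.
SEQ of data segment i = (ISN + 1) + sum of payload sizes of segments 1..i-1.
Segment 1: SEQ = 80541, payload = 835 bytes
Segment 2: SEQ = 81376, payload = 922 bytes
Segment 3: SEQ = 82298, payload = 970 bytes
Segment 4: SEQ = 83268, payload = 204 bytes
Segment 5: SEQ = 83472, payload = 749 bytes
SEQ of segment 5 = 80541 + 835 + 922 + 970 + 204 = 83472

83472


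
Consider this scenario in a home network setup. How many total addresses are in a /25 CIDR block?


Given: CIDR prefix /25
Host bits = 32 - 25 = 7
Total addresses = 2^7 = 128

128


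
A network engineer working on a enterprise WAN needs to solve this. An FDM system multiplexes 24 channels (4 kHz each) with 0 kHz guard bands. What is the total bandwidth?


Given: 24 channels, 4 kHz each, guard = 0 kHz
Channel bandwidth = 24 * 4 = 96 kHz
Guard bands = 23 gaps * 0 kHz = 0 kHz
Total = 96 + 0 = 96 kHz

96


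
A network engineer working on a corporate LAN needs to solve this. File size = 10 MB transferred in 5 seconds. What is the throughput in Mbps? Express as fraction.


Given: file = 10 MB, time = 5 s
File in Mb = 10 * 8 = 80 Mb
Throughput = 80 / 5 Mbps
Throughput = 16 Mbps

16


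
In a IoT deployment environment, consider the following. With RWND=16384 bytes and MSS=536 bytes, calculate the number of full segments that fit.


Given: RWND = 16384 bytes, MSS = 536 bytes
Full segments = floor(RWND / MSS)
Full segments = floor(16384 / 536)
Full segments = floor(30.5672) = 30

30


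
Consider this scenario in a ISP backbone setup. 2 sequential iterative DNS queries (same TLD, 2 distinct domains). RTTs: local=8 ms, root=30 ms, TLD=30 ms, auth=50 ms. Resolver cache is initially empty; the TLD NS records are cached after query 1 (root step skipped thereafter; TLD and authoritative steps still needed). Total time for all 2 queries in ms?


Lookup 1 (cold cache): local + root + TLD + auth = 8 + 30 + 30 + 50 = 118 ms
Lookups 2..2 (TLD NS cached -> skip root; new domain -> still ask TLD and auth): local + TLD + auth = 8 + 30 + 50 = 88 ms each
Remaining 1 lookups: 1 * 88 = 88 ms
Total = 118 + 88 = 206 ms

206


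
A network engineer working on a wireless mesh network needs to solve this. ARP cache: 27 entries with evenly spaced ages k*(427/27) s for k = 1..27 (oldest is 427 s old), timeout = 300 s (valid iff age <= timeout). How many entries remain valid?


Ages are k * 427/27 s for k = 1..27 (spacing = 15.8148 s).
Entry k is valid iff k * 427/27 <= 300 iff k <= 27 * 300 / 427 = 18.9696
n_valid = floor(18.9696) = 18
(n_stale = 27 - 18 = 9)

18


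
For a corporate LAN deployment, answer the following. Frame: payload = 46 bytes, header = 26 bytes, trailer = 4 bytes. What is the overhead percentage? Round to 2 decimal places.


Given: payload = 46 B, header = 26 B, trailer = 4 B
Overhead bytes = header + trailer = 26 + 4 = 30
Total frame = payload + overhead = 46 + 30 = 76
Overhead % = 30 / 76 * 100 = 39.4737% -> 39.47% (2 dp)

39.47


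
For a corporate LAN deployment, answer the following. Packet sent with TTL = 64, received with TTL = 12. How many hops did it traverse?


Given: initial TTL = 64, received TTL = 12
Hops = initial TTL - received TTL
Hops = 64 - 12 = 52

52


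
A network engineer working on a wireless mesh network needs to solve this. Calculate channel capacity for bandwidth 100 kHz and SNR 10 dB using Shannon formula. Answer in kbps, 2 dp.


Given: B = 100 kHz, SNR = 10 dB
SNR linear = 10^(10/10) = 10
1 + SNR = 11
log2(11) = 3.4594316186
C = 100 * 1000 * 3.4594316186 = 345943.1619 bps
C = 345.943162 kbps -> 345.94 kbps (2 dp)

345.94


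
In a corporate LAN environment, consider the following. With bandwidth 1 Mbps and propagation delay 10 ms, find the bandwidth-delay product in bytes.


Given: bandwidth = 1 Mbps, delay = 10 ms
BDP in bits = 1 * 10^6 * 10 / 1000
BDP in bits = 10000
BDP in bytes = 10000 / 8 = 1250

1250


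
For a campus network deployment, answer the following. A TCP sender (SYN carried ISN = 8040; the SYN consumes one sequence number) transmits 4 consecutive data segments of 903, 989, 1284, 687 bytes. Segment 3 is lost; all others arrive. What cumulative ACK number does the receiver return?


SYN uses sequence number 8040; first data byte = ISN + 1 = 8041.
Segment 1: SEQ = 8041, len = 903 B, covers [8041, 8943]
Segment 2: SEQ = 8944, len = 989 B, covers [8944, 9932]
Segment 3: SEQ = 9933, len = 1284 B, covers [9933, 11216] [LOST]
Segment 4: SEQ = 11217, len = 687 B, covers [11217, 11903]
In-order data received: bytes [8041, 9932] (segments 1..2).
Segment 3 missing -> gap begins at byte 9933; later segments buffered out of order.
Cumulative ACK = next expected in-order byte = 8041 + 903 + 989 = 9933

9933


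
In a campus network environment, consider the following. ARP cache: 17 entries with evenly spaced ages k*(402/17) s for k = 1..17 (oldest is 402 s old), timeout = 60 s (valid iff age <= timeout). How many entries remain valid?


Ages are k * 402/17 s for k = 1..17 (spacing = 23.6471 s).
Entry k is valid iff k * 402/17 <= 60 iff k <= 17 * 60 / 402 = 2.5373
n_valid = floor(2.5373) = 2
(n_stale = 17 - 2 = 15)

2


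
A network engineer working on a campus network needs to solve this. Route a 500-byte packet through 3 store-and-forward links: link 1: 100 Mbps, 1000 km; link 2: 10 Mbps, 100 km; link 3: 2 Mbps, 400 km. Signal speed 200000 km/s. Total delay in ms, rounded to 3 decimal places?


Packet = 500 bytes = 4000 bits. Store-and-forward: sum (t_trans + t_prop) per link.
Link 1: t_trans = 4000/(100*10^6) s = 0.0400 ms; t_prop = 1000/200000 s = 5.0000 ms; subtotal = 5.0400 ms
Link 2: t_trans = 4000/(10*10^6) s = 0.4000 ms; t_prop = 100/200000 s = 0.5000 ms; subtotal = 0.9000 ms
Link 3: t_trans = 4000/(2*10^6) s = 2.0000 ms; t_prop = 400/200000 s = 2.0000 ms; subtotal = 4.0000 ms
End-to-end = 5.0400 + 0.9000 + 4.0000 = 9.9400 ms -> 9.940 ms (3 dp)

9.940


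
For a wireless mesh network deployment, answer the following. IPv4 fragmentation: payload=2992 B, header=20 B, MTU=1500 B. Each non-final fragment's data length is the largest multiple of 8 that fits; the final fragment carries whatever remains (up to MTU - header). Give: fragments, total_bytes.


Max data per non-final fragment = floor((MTU - header)/8)*8 = floor((1500 - 20)/8)*8 = floor(1480/8)*8 = 1480 B
Final fragment needs no 8-byte alignment: it can carry up to MTU - header = 1480 B
Non-final fragments needed = ceil((payload - 1480) / 1480) = ceil(1512/1480) = ceil(1.0216) = 2
Number of fragments = 2 + 1 = 3
Fragment sizes (data): 2 * 1480 B + 32 B (last, 32 <= 1480 OK)
Total bytes sent = payload + n_frags * header = 2992 + 3*20 = 2992 + 60 = 3052 B

3, 3052


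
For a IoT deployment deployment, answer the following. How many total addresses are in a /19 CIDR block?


Given: CIDR prefix /19
Host bits = 32 - 19 = 13
Total addresses = 2^13 = 8192

8192


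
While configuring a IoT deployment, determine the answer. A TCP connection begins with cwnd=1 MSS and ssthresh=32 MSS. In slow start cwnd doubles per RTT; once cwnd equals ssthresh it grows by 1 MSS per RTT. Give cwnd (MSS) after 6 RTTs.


RTT 0: cwnd = 1 MSS (initial)
RTT 1: cwnd = 2 MSS (slow start, doubled)
RTT 2: cwnd = 4 MSS (slow start, doubled)
RTT 3: cwnd = 8 MSS (slow start, doubled)
RTT 4: cwnd = 16 MSS (slow start, doubled)
RTT 5: cwnd = 32 MSS (slow start, doubled)
RTT 6: cwnd = 33 MSS (congestion avoidance, +1)

33


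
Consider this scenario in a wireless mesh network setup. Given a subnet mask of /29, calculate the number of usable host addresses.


Given: subnet mask /29
Host bits = 32 - 29 = 3
Total addresses = 2^3 = 8
Usable hosts = 8 - 2 (network + broadcast) = 6

6


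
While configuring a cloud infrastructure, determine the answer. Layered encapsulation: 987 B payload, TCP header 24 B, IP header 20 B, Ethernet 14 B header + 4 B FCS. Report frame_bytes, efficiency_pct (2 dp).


TCP segment = 987 + 24 = 1011 B
IP packet = 1011 + 20 = 1031 B
Ethernet frame = 1031 + 14 + 4 = 1049 B
Efficiency = app / frame = 987 / 1049 = 0.940896 = 94.0896% -> 94.09% (2 dp)

1049, 94.09


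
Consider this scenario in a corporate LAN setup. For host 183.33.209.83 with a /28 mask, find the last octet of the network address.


Given: IP = 183.33.209.83, prefix = /28
Subnet mask = 255.255.255.240
Last octet of IP: 83
Last octet of mask: 240
Network last octet = 83 AND 240 = 80

80


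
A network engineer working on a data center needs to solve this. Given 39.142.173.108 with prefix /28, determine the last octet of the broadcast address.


Given: IP = 39.142.173.108, prefix = /28
Host bits = 32 - 28 = 4
Network last octet = 108 AND mask = 96
Host part size = 2^4 - 1 = 15
Broadcast last octet = 96 OR 15 = 111

111


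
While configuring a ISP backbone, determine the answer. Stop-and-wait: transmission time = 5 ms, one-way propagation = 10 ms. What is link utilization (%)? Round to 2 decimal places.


Given: Ttrans = 5 ms, Tprop = 10 ms
RTT = 2 * Tprop = 2 * 10 = 20 ms
U = Ttrans / (Ttrans + RTT)
U = 5 / (5 + 20)
U = 5 / 25 = 0.2
U% = 20.00%

20.00


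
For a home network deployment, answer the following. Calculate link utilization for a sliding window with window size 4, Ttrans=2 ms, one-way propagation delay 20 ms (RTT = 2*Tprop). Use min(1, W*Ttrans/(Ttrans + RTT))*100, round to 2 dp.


Given: W = 4, Ttrans = 2 ms, RTT = 40 ms (= 2 * Tprop, Tprop = 20 ms)
Cycle time = Ttrans + RTT = 2 + 40 = 42 ms (first packet sent until its ACK returns)
W * Ttrans = 4 * 2 = 8 ms of sending per cycle
W * Ttrans / (Ttrans + RTT) = 8 / 42 = 0.190476
U = min(1, 0.190476) = 0.190476
U% = 19.05%

19.05


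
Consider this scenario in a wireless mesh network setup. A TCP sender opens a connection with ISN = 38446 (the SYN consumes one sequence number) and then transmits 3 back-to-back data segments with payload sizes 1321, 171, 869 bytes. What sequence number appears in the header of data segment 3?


The SYN occupies sequence number ISN = 38446, so the first data byte is ISN + 1 = 38447.
SEQ of data segment i = (ISN + 1) + sum of payload sizes of segments 1..i-1.
Segment 1: SEQ = 38447, payload = 1321 bytes
Segment 2: SEQ = 39768, payload = 171 bytes
Segment 3: SEQ = 39939, payload = 869 bytes
SEQ of segment 3 = 38447 + 1321 + 171 = 39939

39939


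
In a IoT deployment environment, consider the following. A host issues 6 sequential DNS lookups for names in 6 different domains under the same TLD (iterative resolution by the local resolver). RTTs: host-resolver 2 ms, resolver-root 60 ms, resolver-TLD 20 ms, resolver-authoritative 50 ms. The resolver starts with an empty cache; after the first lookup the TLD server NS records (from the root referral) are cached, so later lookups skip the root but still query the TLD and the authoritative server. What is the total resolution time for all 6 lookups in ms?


Lookup 1 (cold cache): local + root + TLD + auth = 2 + 60 + 20 + 50 = 132 ms
Lookups 2..6 (TLD NS cached -> skip root; new domain -> still ask TLD and auth): local + TLD + auth = 2 + 20 + 50 = 72 ms each
Remaining 5 lookups: 5 * 72 = 360 ms
Total = 132 + 360 = 492 ms

492


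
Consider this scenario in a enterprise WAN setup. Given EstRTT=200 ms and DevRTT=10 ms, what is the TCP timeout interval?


Given: EstRTT = 200 ms, DevRTT = 10 ms
Timeout = EstRTT + 4 * DevRTT
4 * DevRTT = 4 * 10 = 40
Timeout = 200 + 40 = 240 ms

240


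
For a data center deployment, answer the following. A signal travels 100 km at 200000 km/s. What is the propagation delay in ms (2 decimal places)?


Given: distance = 100 km, speed = 200000 km/s
Delay = distance / speed = 100 / 200000 seconds
Delay in ms = 100 * 1000 / 200000
Delay = 0.5000 ms
Rounded to 2 dp = 0.50 ms

0.50


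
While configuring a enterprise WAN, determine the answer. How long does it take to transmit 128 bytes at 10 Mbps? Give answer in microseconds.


Given: packet = 128 bytes, bandwidth = 10 Mbps
Packet in bits = 128 * 8 = 1024 bits
Bandwidth = 10 * 10^6 = 10000000 bps
Time = 1024 / 10000000 seconds
Time in us = 1024 * 10^6 / 10000000 = 102.4

102.4


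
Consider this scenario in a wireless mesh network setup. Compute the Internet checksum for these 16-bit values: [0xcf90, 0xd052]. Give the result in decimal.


Given words: [0xcf90, 0xd052]
Step 1: Sum all words
Raw sum = 53136 + 53330 = 106466
Step 2: Fold carry: (40930 + 1) = 40931
One's complement = ~40931 & 0xFFFF = 24604

24604


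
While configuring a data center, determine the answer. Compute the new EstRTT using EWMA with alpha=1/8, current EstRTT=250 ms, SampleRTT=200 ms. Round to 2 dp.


Given: EstRTT = 250 ms, SampleRTT = 200 ms, alpha = 1/8
New EstRTT = (1 - alpha) * EstRTT + alpha * SampleRTT
(7/8) * 250 = 218.75
(1/8) * 200 = 25
New EstRTT = 218.75 + 25 = 243.75 ms -> 243.75 ms (2 dp)

243.75


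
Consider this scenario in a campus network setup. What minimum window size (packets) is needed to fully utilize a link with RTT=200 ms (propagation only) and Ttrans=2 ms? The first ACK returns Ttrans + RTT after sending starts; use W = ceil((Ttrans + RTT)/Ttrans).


Given: Ttrans = 2 ms, RTT = 200 ms (= 2 * Tprop, Tprop = 100 ms)
Time until first ACK returns = Ttrans + RTT = 2 + 200 = 202 ms
Need W * Ttrans >= Ttrans + RTT  ->  W >= (Ttrans + RTT) / Ttrans
(Ttrans + RTT) / Ttrans = 202 / 2 = 101
W_min = ceil(101) = 101

101


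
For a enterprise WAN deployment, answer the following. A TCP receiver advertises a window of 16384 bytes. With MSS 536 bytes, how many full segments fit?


Given: RWND = 16384 bytes, MSS = 536 bytes
Full segments = floor(RWND / MSS)
Full segments = floor(16384 / 536)
Full segments = floor(30.5672) = 30

30


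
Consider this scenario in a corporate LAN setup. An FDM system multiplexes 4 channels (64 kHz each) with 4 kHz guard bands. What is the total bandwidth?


Given: 4 channels, 64 kHz each, guard = 4 kHz
Channel bandwidth = 4 * 64 = 256 kHz
Guard bands = 3 gaps * 4 kHz = 12 kHz
Total = 256 + 12 = 268 kHz

268


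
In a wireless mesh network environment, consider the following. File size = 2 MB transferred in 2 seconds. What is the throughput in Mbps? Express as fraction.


Given: file = 2 MB, time = 2 s
File in Mb = 2 * 8 = 16 Mb
Throughput = 16 / 2 Mbps
Throughput = 8 Mbps

8


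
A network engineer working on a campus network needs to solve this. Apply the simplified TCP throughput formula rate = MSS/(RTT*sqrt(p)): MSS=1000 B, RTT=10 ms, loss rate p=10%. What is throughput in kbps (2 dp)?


Given: MSS = 1000 bytes, RTT = 10 ms, loss = 10%
RTT in seconds = 10 / 1000 = 0.01
Loss rate = 10% = 0.1
sqrt(loss) = sqrt(0.1) = 0.316227766017
Throughput (bytes/s) = 1000 / (0.01 * 0.316227766017) = 316227.7660
Throughput (kbps) = 316227.7660 * 8 / 1000 = 2529.822128 -> 2529.82 kbps (2 dp)

2529.82


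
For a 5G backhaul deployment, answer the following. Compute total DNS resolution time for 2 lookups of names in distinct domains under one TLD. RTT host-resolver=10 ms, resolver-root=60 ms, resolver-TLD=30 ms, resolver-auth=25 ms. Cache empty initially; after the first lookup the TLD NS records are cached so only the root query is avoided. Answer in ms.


Lookup 1 (cold cache): local + root + TLD + auth = 10 + 60 + 30 + 25 = 125 ms
Lookups 2..2 (TLD NS cached -> skip root; new domain -> still ask TLD and auth): local + TLD + auth = 10 + 30 + 25 = 65 ms each
Remaining 1 lookups: 1 * 65 = 65 ms
Total = 125 + 65 = 190 ms

190


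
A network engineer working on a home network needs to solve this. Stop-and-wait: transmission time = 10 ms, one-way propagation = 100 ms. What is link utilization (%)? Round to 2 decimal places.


Given: Ttrans = 10 ms, Tprop = 100 ms
RTT = 2 * Tprop = 2 * 100 = 200 ms
U = Ttrans / (Ttrans + RTT)
U = 10 / (10 + 200)
U = 10 / 210 = 0.047619
U% = 4.76%

4.76


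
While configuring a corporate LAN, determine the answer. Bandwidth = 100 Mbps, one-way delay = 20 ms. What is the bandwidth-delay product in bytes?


Given: bandwidth = 100 Mbps, delay = 20 ms
BDP in bits = 100 * 10^6 * 20 / 1000
BDP in bits = 2000000
BDP in bytes = 2000000 / 8 = 250000

250000


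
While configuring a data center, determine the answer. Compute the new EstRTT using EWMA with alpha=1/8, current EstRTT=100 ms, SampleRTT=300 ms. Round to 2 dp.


Given: EstRTT = 100 ms, SampleRTT = 300 ms, alpha = 1/8
New EstRTT = (1 - alpha) * EstRTT + alpha * SampleRTT
(7/8) * 100 = 87.5
(1/8) * 300 = 37.5
New EstRTT = 87.5 + 37.5 = 125 ms -> 125.00 ms (2 dp)

125.00


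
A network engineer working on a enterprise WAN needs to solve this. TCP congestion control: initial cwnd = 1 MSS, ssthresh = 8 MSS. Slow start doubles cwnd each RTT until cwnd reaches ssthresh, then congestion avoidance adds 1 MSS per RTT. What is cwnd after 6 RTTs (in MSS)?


RTT 0: cwnd = 1 MSS (initial)
RTT 1: cwnd = 2 MSS (slow start, doubled)
RTT 2: cwnd = 4 MSS (slow start, doubled)
RTT 3: cwnd = 8 MSS (slow start, doubled)
RTT 4: cwnd = 9 MSS (congestion avoidance, +1)
RTT 5: cwnd = 10 MSS (congestion avoidance, +1)
RTT 6: cwnd = 11 MSS (congestion avoidance, +1)

11


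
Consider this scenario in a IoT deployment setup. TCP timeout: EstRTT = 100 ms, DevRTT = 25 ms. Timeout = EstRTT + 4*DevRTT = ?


Given: EstRTT = 100 ms, DevRTT = 25 ms
Timeout = EstRTT + 4 * DevRTT
4 * DevRTT = 4 * 25 = 100
Timeout = 100 + 100 = 200 ms

200


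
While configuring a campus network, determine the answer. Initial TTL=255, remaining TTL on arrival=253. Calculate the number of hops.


Given: initial TTL = 255, received TTL = 253
Hops = initial TTL - received TTL
Hops = 255 - 253 = 2

2


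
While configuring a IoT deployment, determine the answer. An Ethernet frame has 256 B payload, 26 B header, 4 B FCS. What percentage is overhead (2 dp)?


Given: payload = 256 B, header = 26 B, trailer = 4 B
Overhead bytes = header + trailer = 26 + 4 = 30
Total frame = payload + overhead = 256 + 30 = 286
Overhead % = 30 / 286 * 100 = 10.4895% -> 10.49% (2 dp)

10.49


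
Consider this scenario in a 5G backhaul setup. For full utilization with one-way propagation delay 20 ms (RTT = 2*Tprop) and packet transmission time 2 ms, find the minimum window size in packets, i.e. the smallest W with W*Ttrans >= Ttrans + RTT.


Given: Ttrans = 2 ms, RTT = 40 ms (= 2 * Tprop, Tprop = 20 ms)
Time until first ACK returns = Ttrans + RTT = 2 + 40 = 42 ms
Need W * Ttrans >= Ttrans + RTT  ->  W >= (Ttrans + RTT) / Ttrans
(Ttrans + RTT) / Ttrans = 42 / 2 = 21
W_min = ceil(21) = 21

21


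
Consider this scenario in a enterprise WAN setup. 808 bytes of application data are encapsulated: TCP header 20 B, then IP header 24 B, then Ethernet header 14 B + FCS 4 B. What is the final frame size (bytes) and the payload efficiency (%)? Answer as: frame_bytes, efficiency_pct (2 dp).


TCP segment = 808 + 20 = 828 B
IP packet = 828 + 24 = 852 B
Ethernet frame = 852 + 14 + 4 = 870 B
Efficiency = app / frame = 808 / 870 = 0.928736 = 92.8736% -> 92.87% (2 dp)

870, 92.87


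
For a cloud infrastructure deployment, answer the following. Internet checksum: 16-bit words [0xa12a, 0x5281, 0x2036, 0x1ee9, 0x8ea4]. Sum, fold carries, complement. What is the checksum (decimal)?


Given words: [0xa12a, 0x5281, 0x2036, 0x1ee9, 0x8ea4]
Step 1: Sum all words
Raw sum = 41258 + 21121 + 8246 + 7913 + 36516 = 115054
Step 2: Fold carry: (49518 + 1) = 49519
One's complement = ~49519 & 0xFFFF = 16016

16016


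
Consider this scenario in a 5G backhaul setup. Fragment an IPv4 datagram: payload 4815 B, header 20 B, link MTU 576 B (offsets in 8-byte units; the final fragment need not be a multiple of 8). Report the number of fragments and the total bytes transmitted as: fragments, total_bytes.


Max data per non-final fragment = floor((MTU - header)/8)*8 = floor((576 - 20)/8)*8 = floor(556/8)*8 = 552 B
Final fragment needs no 8-byte alignment: it can carry up to MTU - header = 556 B
Non-final fragments needed = ceil((payload - 556) / 552) = ceil(4259/552) = ceil(7.7156) = 8
Number of fragments = 8 + 1 = 9
Fragment sizes (data): 8 * 552 B + 399 B (last, 399 <= 556 OK)
Total bytes sent = payload + n_frags * header = 4815 + 9*20 = 4815 + 180 = 4995 B

9, 4995


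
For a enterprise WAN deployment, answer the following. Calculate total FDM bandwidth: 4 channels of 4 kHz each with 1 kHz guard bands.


Given: 4 channels, 4 kHz each, guard = 1 kHz
Channel bandwidth = 4 * 4 = 16 kHz
Guard bands = 3 gaps * 1 kHz = 3 kHz
Total = 16 + 3 = 19 kHz

19


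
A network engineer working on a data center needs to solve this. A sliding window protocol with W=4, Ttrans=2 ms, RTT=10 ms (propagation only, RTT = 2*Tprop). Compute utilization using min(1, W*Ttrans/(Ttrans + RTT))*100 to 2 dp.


Given: W = 4, Ttrans = 2 ms, RTT = 10 ms (= 2 * Tprop, Tprop = 5 ms)
Cycle time = Ttrans + RTT = 2 + 10 = 12 ms (first packet sent until its ACK returns)
W * Ttrans = 4 * 2 = 8 ms of sending per cycle
W * Ttrans / (Ttrans + RTT) = 8 / 12 = 0.666667
U = min(1, 0.666667) = 0.666667
U% = 66.67%

66.67


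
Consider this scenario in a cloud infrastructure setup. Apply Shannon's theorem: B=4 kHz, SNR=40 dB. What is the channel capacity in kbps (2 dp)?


Given: B = 4 kHz, SNR = 40 dB
SNR linear = 10^(40/10) = 10000
1 + SNR = 10001
log2(10001) = 13.2878566418
C = 4 * 1000 * 13.2878566418 = 53151.4266 bps
C = 53.151427 kbps -> 53.15 kbps (2 dp)

53.15


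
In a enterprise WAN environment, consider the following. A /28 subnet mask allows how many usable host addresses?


Given: subnet mask /28
Host bits = 32 - 28 = 4
Total addresses = 2^4 = 16
Usable hosts = 16 - 2 (network + broadcast) = 14

14


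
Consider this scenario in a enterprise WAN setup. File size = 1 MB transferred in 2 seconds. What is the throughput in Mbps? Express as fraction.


Given: file = 1 MB, time = 2 s
File in Mb = 1 * 8 = 8 Mb
Throughput = 8 / 2 Mbps
Throughput = 4 Mbps

4


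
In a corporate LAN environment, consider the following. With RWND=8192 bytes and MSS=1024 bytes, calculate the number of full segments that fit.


Given: RWND = 8192 bytes, MSS = 1024 bytes
Full segments = floor(RWND / MSS)
Full segments = floor(8192 / 1024)
Full segments = floor(8.0) = 8

8


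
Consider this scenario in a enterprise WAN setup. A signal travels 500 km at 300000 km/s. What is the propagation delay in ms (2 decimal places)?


Given: distance = 500 km, speed = 300000 km/s
Delay = distance / speed = 500 / 300000 seconds
Delay in ms = 500 * 1000 / 300000
Delay = 1.6667 ms
Rounded to 2 dp = 1.67 ms

1.67


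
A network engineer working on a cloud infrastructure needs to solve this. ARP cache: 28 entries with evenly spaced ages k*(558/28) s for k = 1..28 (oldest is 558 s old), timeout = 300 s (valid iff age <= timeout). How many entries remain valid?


Ages are k * 558/28 s for k = 1..28 (spacing = 19.9286 s).
Entry k is valid iff k * 558/28 <= 300 iff k <= 28 * 300 / 558 = 15.0538
n_valid = floor(15.0538) = 15
(n_stale = 28 - 15 = 13)

15


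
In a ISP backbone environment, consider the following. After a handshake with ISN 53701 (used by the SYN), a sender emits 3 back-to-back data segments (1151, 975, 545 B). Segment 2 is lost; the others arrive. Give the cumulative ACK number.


SYN uses sequence number 53701; first data byte = ISN + 1 = 53702.
Segment 1: SEQ = 53702, len = 1151 B, covers [53702, 54852]
Segment 2: SEQ = 54853, len = 975 B, covers [54853, 55827] [LOST]
Segment 3: SEQ = 55828, len = 545 B, covers [55828, 56372]
In-order data received: bytes [53702, 54852] (segments 1..1).
Segment 2 missing -> gap begins at byte 54853; later segments buffered out of order.
Cumulative ACK = next expected in-order byte = 53702 + 1151 = 54853

54853


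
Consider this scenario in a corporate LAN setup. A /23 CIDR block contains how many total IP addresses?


Given: CIDR prefix /23
Host bits = 32 - 23 = 9
Total addresses = 2^9 = 512

512


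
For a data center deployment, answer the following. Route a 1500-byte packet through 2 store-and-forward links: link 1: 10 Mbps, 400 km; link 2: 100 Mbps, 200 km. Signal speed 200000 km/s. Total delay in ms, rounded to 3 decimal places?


Packet = 1500 bytes = 12000 bits. Store-and-forward: sum (t_trans + t_prop) per link.
Link 1: t_trans = 12000/(10*10^6) s = 1.2000 ms; t_prop = 400/200000 s = 2.0000 ms; subtotal = 3.2000 ms
Link 2: t_trans = 12000/(100*10^6) s = 0.1200 ms; t_prop = 200/200000 s = 1.0000 ms; subtotal = 1.1200 ms
End-to-end = 3.2000 + 1.1200 = 4.3200 ms -> 4.320 ms (3 dp)

4.320


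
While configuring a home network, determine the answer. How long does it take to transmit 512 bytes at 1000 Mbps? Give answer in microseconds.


Given: packet = 512 bytes, bandwidth = 1000 Mbps
Packet in bits = 512 * 8 = 4096 bits
Bandwidth = 1000 * 10^6 = 1000000000 bps
Time = 4096 / 1000000000 seconds
Time in us = 4096 * 10^6 / 1000000000 = 4.096

4.096


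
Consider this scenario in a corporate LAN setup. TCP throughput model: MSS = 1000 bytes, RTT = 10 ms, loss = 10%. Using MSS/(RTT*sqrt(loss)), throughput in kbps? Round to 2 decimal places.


Given: MSS = 1000 bytes, RTT = 10 ms, loss = 10%
RTT in seconds = 10 / 1000 = 0.01
Loss rate = 10% = 0.1
sqrt(loss) = sqrt(0.1) = 0.316227766017
Throughput (bytes/s) = 1000 / (0.01 * 0.316227766017) = 316227.7660
Throughput (kbps) = 316227.7660 * 8 / 1000 = 2529.822128 -> 2529.82 kbps (2 dp)

2529.82


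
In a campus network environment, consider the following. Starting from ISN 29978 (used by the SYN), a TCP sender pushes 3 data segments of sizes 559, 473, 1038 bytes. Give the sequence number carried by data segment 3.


The SYN occupies sequence number ISN = 29978, so the first data byte is ISN + 1 = 29979.
SEQ of data segment i = (ISN + 1) + sum of payload sizes of segments 1..i-1.
Segment 1: SEQ = 29979, payload = 559 bytes
Segment 2: SEQ = 30538, payload = 473 bytes
Segment 3: SEQ = 31011, payload = 1038 bytes
SEQ of segment 3 = 29979 + 559 + 473 = 31011

31011


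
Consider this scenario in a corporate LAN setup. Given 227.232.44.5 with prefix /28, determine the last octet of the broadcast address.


Given: IP = 227.232.44.5, prefix = /28
Host bits = 32 - 28 = 4
Network last octet = 5 AND mask = 0
Host part size = 2^4 - 1 = 15
Broadcast last octet = 0 OR 15 = 15

15


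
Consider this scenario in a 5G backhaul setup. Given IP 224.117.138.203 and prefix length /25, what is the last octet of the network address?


Given: IP = 224.117.138.203, prefix = /25
Subnet mask = 255.255.255.128
Last octet of IP: 203
Last octet of mask: 128
Network last octet = 203 AND 128 = 128

128


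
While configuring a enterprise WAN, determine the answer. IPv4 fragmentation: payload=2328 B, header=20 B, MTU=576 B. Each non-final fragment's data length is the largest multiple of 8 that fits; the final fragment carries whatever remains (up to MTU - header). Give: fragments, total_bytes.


Max data per non-final fragment = floor((MTU - header)/8)*8 = floor((576 - 20)/8)*8 = floor(556/8)*8 = 552 B
Final fragment needs no 8-byte alignment: it can carry up to MTU - header = 556 B
Non-final fragments needed = ceil((payload - 556) / 552) = ceil(1772/552) = ceil(3.2101) = 4
Number of fragments = 4 + 1 = 5
Fragment sizes (data): 4 * 552 B + 120 B (last, 120 <= 556 OK)
Total bytes sent = payload + n_frags * header = 2328 + 5*20 = 2328 + 100 = 2428 B

5, 2428


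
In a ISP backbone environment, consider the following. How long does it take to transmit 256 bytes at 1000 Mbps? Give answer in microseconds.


Given: packet = 256 bytes, bandwidth = 1000 Mbps
Packet in bits = 256 * 8 = 2048 bits
Bandwidth = 1000 * 10^6 = 1000000000 bps
Time = 2048 / 1000000000 seconds
Time in us = 2048 * 10^6 / 1000000000 = 2.048

2.048


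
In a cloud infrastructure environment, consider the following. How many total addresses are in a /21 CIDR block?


Given: CIDR prefix /21
Host bits = 32 - 21 = 11
Total addresses = 2^11 = 2048

2048


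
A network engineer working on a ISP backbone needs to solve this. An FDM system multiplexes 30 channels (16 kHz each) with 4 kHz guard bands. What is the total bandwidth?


Given: 30 channels, 16 kHz each, guard = 4 kHz
Channel bandwidth = 30 * 16 = 480 kHz
Guard bands = 29 gaps * 4 kHz = 116 kHz
Total = 480 + 116 = 596 kHz

596


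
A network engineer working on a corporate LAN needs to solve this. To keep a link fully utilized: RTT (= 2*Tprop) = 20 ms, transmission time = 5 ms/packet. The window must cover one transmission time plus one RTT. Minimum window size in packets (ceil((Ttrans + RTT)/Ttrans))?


Given: Ttrans = 5 ms, RTT = 20 ms (= 2 * Tprop, Tprop = 10 ms)
Time until first ACK returns = Ttrans + RTT = 5 + 20 = 25 ms
Need W * Ttrans >= Ttrans + RTT  ->  W >= (Ttrans + RTT) / Ttrans
(Ttrans + RTT) / Ttrans = 25 / 5 = 5
W_min = ceil(5) = 5

5


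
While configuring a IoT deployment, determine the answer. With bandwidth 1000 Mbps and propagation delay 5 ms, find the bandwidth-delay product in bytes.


Given: bandwidth = 1000 Mbps, delay = 5 ms
BDP in bits = 1000 * 10^6 * 5 / 1000
BDP in bits = 5000000
BDP in bytes = 5000000 / 8 = 625000

625000


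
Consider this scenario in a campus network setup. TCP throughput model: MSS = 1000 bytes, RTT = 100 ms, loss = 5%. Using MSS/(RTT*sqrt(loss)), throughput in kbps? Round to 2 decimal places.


Given: MSS = 1000 bytes, RTT = 100 ms, loss = 5%
RTT in seconds = 100 / 1000 = 0.1
Loss rate = 5% = 0.05
sqrt(loss) = sqrt(0.05) = 0.223606797750
Throughput (bytes/s) = 1000 / (0.1 * 0.223606797750) = 44721.3595
Throughput (kbps) = 44721.3595 * 8 / 1000 = 357.770876 -> 357.77 kbps (2 dp)

357.77


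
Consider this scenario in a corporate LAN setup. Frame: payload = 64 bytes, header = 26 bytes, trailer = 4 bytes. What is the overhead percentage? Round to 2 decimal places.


Given: payload = 64 B, header = 26 B, trailer = 4 B
Overhead bytes = header + trailer = 26 + 4 = 30
Total frame = payload + overhead = 64 + 30 = 94
Overhead % = 30 / 94 * 100 = 31.9149% -> 31.91% (2 dp)

31.91


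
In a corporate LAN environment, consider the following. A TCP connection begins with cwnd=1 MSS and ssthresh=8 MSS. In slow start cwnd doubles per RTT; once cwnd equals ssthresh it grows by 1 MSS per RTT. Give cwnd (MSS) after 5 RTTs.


RTT 0: cwnd = 1 MSS (initial)
RTT 1: cwnd = 2 MSS (slow start, doubled)
RTT 2: cwnd = 4 MSS (slow start, doubled)
RTT 3: cwnd = 8 MSS (slow start, doubled)
RTT 4: cwnd = 9 MSS (congestion avoidance, +1)
RTT 5: cwnd = 10 MSS (congestion avoidance, +1)

10


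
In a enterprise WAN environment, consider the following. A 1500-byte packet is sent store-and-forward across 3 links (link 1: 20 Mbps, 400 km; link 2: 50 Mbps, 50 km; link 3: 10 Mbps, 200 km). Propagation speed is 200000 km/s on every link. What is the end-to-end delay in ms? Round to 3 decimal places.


Packet = 1500 bytes = 12000 bits. Store-and-forward: sum (t_trans + t_prop) per link.
Link 1: t_trans = 12000/(20*10^6) s = 0.6000 ms; t_prop = 400/200000 s = 2.0000 ms; subtotal = 2.6000 ms
Link 2: t_trans = 12000/(50*10^6) s = 0.2400 ms; t_prop = 50/200000 s = 0.2500 ms; subtotal = 0.4900 ms
Link 3: t_trans = 12000/(10*10^6) s = 1.2000 ms; t_prop = 200/200000 s = 1.0000 ms; subtotal = 2.2000 ms
End-to-end = 2.6000 + 0.4900 + 2.2000 = 5.2900 ms -> 5.290 ms (3 dp)

5.290


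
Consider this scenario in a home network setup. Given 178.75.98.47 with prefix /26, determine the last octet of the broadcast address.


Given: IP = 178.75.98.47, prefix = /26
Host bits = 32 - 26 = 6
Network last octet = 47 AND mask = 0
Host part size = 2^6 - 1 = 63
Broadcast last octet = 0 OR 63 = 63

63


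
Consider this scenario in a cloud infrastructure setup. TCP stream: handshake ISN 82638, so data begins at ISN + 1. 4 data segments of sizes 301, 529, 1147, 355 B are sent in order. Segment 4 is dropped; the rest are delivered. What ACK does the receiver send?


SYN uses sequence number 82638; first data byte = ISN + 1 = 82639.
Segment 1: SEQ = 82639, len = 301 B, covers [82639, 82939]
Segment 2: SEQ = 82940, len = 529 B, covers [82940, 83468]
Segment 3: SEQ = 83469, len = 1147 B, covers [83469, 84615]
Segment 4: SEQ = 84616, len = 355 B, covers [84616, 84970] [LOST]
In-order data received: bytes [82639, 84615] (segments 1..3).
Segment 4 missing -> gap begins at byte 84616.
Cumulative ACK = next expected in-order byte = 82639 + 301 + 529 + 1147 = 84616

84616


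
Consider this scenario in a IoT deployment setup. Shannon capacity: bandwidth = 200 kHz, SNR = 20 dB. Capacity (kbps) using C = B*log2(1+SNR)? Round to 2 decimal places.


Given: B = 200 kHz, SNR = 20 dB
SNR linear = 10^(20/10) = 100
1 + SNR = 101
log2(101) = 6.6582114828
C = 200 * 1000 * 6.6582114828 = 1331642.2966 bps
C = 1331.642297 kbps -> 1331.64 kbps (2 dp)

1331.64


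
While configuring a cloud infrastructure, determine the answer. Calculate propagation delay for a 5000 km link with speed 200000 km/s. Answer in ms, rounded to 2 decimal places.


Given: distance = 5000 km, speed = 200000 km/s
Delay = distance / speed = 5000 / 200000 seconds
Delay in ms = 5000 * 1000 / 200000
Delay = 25.0000 ms
Rounded to 2 dp = 25.00 ms

25.00


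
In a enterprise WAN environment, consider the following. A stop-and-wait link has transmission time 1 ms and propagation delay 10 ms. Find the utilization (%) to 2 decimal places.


Given: Ttrans = 1 ms, Tprop = 10 ms
RTT = 2 * Tprop = 2 * 10 = 20 ms
U = Ttrans / (Ttrans + RTT)
U = 1 / (1 + 20)
U = 1 / 21 = 0.047619
U% = 4.76%

4.76


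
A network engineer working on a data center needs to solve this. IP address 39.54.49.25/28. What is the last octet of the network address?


Given: IP = 39.54.49.25, prefix = /28
Subnet mask = 255.255.255.240
Last octet of IP: 25
Last octet of mask: 240
Network last octet = 25 AND 240 = 16

16


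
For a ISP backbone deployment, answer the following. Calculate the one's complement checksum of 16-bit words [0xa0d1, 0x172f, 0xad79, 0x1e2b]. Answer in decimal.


Given words: [0xa0d1, 0x172f, 0xad79, 0x1e2b]
Step 1: Sum all words
Raw sum = 41169 + 5935 + 44409 + 7723 = 99236
Step 2: Fold carry: (33700 + 1) = 33701
One's complement = ~33701 & 0xFFFF = 31834

31834


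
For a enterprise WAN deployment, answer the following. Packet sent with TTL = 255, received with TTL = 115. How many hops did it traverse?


Given: initial TTL = 255, received TTL = 115
Hops = initial TTL - received TTL
Hops = 255 - 115 = 140

140


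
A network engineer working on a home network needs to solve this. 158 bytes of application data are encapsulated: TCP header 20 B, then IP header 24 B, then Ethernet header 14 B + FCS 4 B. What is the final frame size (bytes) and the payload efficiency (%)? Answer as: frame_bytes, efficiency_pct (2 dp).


TCP segment = 158 + 20 = 178 B
IP packet = 178 + 24 = 202 B
Ethernet frame = 202 + 14 + 4 = 220 B
Efficiency = app / frame = 158 / 220 = 0.718182 = 71.8182% -> 71.82% (2 dp)

220, 71.82


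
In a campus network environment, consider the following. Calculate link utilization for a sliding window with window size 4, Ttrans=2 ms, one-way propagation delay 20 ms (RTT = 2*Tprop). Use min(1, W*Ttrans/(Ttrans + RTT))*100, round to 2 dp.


Given: W = 4, Ttrans = 2 ms, RTT = 40 ms (= 2 * Tprop, Tprop = 20 ms)
Cycle time = Ttrans + RTT = 2 + 40 = 42 ms (first packet sent until its ACK returns)
W * Ttrans = 4 * 2 = 8 ms of sending per cycle
W * Ttrans / (Ttrans + RTT) = 8 / 42 = 0.190476
U = min(1, 0.190476) = 0.190476
U% = 19.05%

19.05


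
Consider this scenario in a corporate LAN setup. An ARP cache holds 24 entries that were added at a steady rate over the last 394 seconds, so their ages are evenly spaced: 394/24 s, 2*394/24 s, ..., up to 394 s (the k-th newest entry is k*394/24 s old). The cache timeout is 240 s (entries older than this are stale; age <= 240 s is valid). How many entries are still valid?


Ages are k * 394/24 s for k = 1..24 (spacing = 16.4167 s).
Entry k is valid iff k * 394/24 <= 240 iff k <= 24 * 240 / 394 = 14.6193
n_valid = floor(14.6193) = 14
(n_stale = 24 - 14 = 10)

14


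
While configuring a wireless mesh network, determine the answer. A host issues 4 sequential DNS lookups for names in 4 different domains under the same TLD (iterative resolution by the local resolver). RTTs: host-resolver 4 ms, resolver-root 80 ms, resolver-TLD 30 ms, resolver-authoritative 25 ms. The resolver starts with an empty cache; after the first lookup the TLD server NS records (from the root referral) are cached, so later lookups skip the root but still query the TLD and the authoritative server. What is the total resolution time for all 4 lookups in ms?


Lookup 1 (cold cache): local + root + TLD + auth = 4 + 80 + 30 + 25 = 139 ms
Lookups 2..4 (TLD NS cached -> skip root; new domain -> still ask TLD and auth): local + TLD + auth = 4 + 30 + 25 = 59 ms each
Remaining 3 lookups: 3 * 59 = 177 ms
Total = 139 + 177 = 316 ms

316


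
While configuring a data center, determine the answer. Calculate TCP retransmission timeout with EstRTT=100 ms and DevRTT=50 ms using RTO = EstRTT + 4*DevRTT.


Given: EstRTT = 100 ms, DevRTT = 50 ms
Timeout = EstRTT + 4 * DevRTT
4 * DevRTT = 4 * 50 = 200
Timeout = 100 + 200 = 300 ms

300
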